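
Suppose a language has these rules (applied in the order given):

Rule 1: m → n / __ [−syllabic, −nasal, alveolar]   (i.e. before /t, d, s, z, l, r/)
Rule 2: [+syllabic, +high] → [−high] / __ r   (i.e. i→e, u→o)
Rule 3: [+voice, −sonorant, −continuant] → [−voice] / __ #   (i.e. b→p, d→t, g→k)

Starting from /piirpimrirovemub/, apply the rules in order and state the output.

Rule 1 (nasal place assimilation): /m/ precedes the alveolar consonant /r/, so it assimilates in place to [n]. /piirpimrirovemub/ → piirpinrirovemub.
Rule 2 (pre-rhotic lowering): /i/ is a high vowel immediately before /r/, so it lowers to [e]. /i/ is a high vowel immediately before /r/, so it lowers to [e]. /piirpinrirovemub/ → pierpinrerovemub.
Rule 3 (final devoicing): /b/ is a voiced stop in word-final position, so it devoices to [p]. /pierpinrerovemub/ → pierpinrerovemup.

pierpinrerovemup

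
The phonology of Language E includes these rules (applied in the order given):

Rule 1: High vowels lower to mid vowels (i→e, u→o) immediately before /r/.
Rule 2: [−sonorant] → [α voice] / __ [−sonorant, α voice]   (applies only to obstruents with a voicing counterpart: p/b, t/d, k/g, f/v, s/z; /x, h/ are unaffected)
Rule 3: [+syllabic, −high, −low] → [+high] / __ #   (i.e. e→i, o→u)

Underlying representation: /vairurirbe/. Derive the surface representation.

Rule 1 (pre-rhotic lowering): /i/ is a high vowel immediately before /r/, so it lowers to [e]. /u/ is a high vowel immediately before /r/, so it lowers to [o]. /i/ is a high vowel immediately before /r/, so it lowers to [e]. /vairurirbe/ → vaerorerbe.
Rule 2 (regressive voicing assimilation): no segment meets the environment; /vaerorerbe/ is unchanged.
Rule 3 (final vowel raising): /e/ is a mid vowel in word-final position, so it raises to [i]. /vaerorerbe/ → vaerorerbi.

vaerorerbi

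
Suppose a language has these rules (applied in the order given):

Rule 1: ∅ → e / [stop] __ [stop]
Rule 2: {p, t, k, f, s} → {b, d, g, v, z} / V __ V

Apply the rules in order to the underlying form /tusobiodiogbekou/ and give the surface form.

tuzobiodiogebegou

Rule 1 (stop-cluster e-epenthesis): /g/ and /b/ form a stop–stop cluster, so [e] is inserted between them. /tusobiodiogbekou/ → tusobiodiogebekou.
Rule 2 (intervocalic voicing): /s/ is a voiceless obstruent between vowels /u/ and /o/, so it voices to [z]. /k/ is a voiceless obstruent between vowels /e/ and /o/, so it voices to [g]. /tusobiodiogebekou/ → tuzobiodiogebegou.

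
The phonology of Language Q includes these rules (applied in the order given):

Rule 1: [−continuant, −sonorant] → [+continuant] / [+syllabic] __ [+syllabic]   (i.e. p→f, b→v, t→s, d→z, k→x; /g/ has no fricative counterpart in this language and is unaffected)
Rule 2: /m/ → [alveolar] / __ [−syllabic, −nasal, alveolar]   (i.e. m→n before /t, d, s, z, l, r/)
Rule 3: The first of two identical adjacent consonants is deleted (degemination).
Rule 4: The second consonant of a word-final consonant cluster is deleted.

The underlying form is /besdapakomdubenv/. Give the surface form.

besdafaxonduven

Rule 1 (intervocalic spirantization): /p/ is a stop between vowels /a/ and /a/, so it spirantizes to the fricative [f]. /k/ is a stop between vowels /a/ and /o/, so it spirantizes to the fricative [x]. /b/ is a stop between vowels /u/ and /e/, so it spirantizes to the fricative [v]. /besdapakomdubenv/ → besdafaxomduvenv.
Rule 2 (nasal place assimilation): /m/ precedes the alveolar consonant /d/, so it assimilates in place to [n]. /besdafaxomduvenv/ → besdafaxonduvenv.
Rule 3 (degemination): no segment meets the environment; /besdafaxonduvenv/ is unchanged.
Rule 4 (final cluster simplification): /v/ is the second consonant of a word-final cluster /nv/, so it deletes. /besdafaxonduvenv/ → besdafaxonduven.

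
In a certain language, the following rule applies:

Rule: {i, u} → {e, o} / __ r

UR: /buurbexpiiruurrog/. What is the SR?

Scanning /buurbexpiiruurrog/: /u/ at position 2 is not in the conditioning environment; /u/ is a high vowel immediately before /r/, so it lowers to [o]; /i/ at position 9 is not in the conditioning environment; /i/ is a high vowel immediately before /r/, so it lowers to [e]; /u/ at position 12 is not in the conditioning environment; /u/ is a high vowel immediately before /r/, so it lowers to [o].
Result: [buorbexpieruorrog].

buorbexpieruorrog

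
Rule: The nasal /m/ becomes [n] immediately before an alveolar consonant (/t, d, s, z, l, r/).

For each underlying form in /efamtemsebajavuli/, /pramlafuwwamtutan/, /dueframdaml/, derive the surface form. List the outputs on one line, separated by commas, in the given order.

/efamtemsebajavuli/: /m/ precedes the alveolar consonant /t/, so it assimilates in place to [n]. /m/ precedes the alveolar consonant /s/, so it assimilates in place to [n]. → [efantensebajavuli].
/pramlafuwwamtutan/: /m/ precedes the alveolar consonant /l/, so it assimilates in place to [n]. /m/ precedes the alveolar consonant /t/, so it assimilates in place to [n]. → [pranlafuwwantutan].
/dueframdaml/: /m/ precedes the alveolar consonant /d/, so it assimilates in place to [n]. /m/ precedes the alveolar consonant /l/, so it assimilates in place to [n]. → [duefrandanl].

efantensebajavuli, pranlafuwwantutan, duefrandanl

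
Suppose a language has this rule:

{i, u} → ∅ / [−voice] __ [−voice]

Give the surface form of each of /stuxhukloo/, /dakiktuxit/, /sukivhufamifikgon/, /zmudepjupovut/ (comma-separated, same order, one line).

stxhkloo, dakktxt, skivhfamifkgon, zmudepjupovut

/stuxhukloo/: /u/ is a high vowel flanked by voiceless consonants /t/ and /x/, so it deletes. /u/ is a high vowel flanked by voiceless consonants /h/ and /k/, so it deletes. → [stxhkloo].
/dakiktuxit/: /i/ is a high vowel flanked by voiceless consonants /k/ and /k/, so it deletes. /u/ is a high vowel flanked by voiceless consonants /t/ and /x/, so it deletes. /i/ is a high vowel flanked by voiceless consonants /x/ and /t/, so it deletes. → [dakktxt].
/sukivhufamifikgon/: /u/ is a high vowel flanked by voiceless consonants /s/ and /k/, so it deletes. /u/ is a high vowel flanked by voiceless consonants /h/ and /f/, so it deletes. /i/ is a high vowel flanked by voiceless consonants /f/ and /k/, so it deletes. → [skivhfamifkgon].
/zmudepjupovut/: the rule's environment is not met; surfaces unchanged as [zmudepjupovut].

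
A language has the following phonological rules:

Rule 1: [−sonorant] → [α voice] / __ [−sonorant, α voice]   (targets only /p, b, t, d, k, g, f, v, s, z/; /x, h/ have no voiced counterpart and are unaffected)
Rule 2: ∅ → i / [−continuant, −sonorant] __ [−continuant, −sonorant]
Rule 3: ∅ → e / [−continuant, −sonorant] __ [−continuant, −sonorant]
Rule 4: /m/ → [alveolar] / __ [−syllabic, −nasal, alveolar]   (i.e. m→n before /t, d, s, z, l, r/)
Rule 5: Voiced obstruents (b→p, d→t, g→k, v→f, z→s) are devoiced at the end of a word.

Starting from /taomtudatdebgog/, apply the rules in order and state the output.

taontudadidebigok

Rule 1 (regressive voicing assimilation): /t/ precedes the voiced obstruent /d/, so it voices to [d] by assimilation. /taomtudatdebgog/ → taomtudaddebgog.
Rule 2 (stop-cluster i-epenthesis): /d/ and /d/ form a stop–stop cluster, so [i] is inserted between them. /b/ and /g/ form a stop–stop cluster, so [i] is inserted between them. /taomtudaddebgog/ → taomtudadidebigog.
Rule 3 (stop-cluster e-epenthesis): no segment meets the environment; /taomtudadidebigog/ is unchanged.
Rule 4 (nasal place assimilation): /m/ precedes the alveolar consonant /t/, so it assimilates in place to [n]. /taomtudadidebigog/ → taontudadidebigog.
Rule 5 (final devoicing): /g/ is a voiced obstruent in word-final position, so it devoices to [k]. /taontudadidebigog/ → taontudadidebigok.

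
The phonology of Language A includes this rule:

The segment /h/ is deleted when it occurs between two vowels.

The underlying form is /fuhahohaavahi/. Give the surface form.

/h/ occurs between vowels /u/ and /a/, so it deletes.
/h/ occurs between vowels /a/ and /o/, so it deletes.
/h/ occurs between vowels /o/ and /a/, so it deletes.
/h/ occurs between vowels /a/ and /i/, so it deletes.
Surface form: [fuaoaavai].

fuaoaavai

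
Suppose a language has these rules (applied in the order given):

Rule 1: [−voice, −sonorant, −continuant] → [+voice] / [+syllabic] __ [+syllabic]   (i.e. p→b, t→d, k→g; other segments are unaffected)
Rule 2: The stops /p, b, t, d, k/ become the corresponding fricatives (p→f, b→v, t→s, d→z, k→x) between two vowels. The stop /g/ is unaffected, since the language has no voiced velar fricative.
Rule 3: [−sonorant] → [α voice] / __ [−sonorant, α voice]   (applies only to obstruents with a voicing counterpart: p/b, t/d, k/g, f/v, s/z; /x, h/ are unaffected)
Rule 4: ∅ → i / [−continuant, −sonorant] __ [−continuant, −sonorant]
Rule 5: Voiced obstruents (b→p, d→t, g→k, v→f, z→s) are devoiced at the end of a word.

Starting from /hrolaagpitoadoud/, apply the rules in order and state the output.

Rule 1 (intervocalic voicing): /t/ is a voiceless stop between vowels /i/ and /o/, so it voices to [d]. /hrolaagpitoadoud/ → hrolaagpidoadoud.
Rule 2 (intervocalic spirantization): /d/ is a stop between vowels /i/ and /o/, so it spirantizes to the fricative [z]. /d/ is a stop between vowels /a/ and /o/, so it spirantizes to the fricative [z]. /hrolaagpidoadoud/ → hrolaagpizoazoud.
Rule 3 (regressive voicing assimilation): /g/ precedes the voiceless obstruent /p/, so it devoices to [k] by assimilation. /hrolaagpizoazoud/ → hrolaakpizoazoud.
Rule 4 (stop-cluster i-epenthesis): /k/ and /p/ form a stop–stop cluster, so [i] is inserted between them. /hrolaakpizoazoud/ → hrolaakipizoazoud.
Rule 5 (final devoicing): /d/ is a voiced obstruent in word-final position, so it devoices to [t]. /hrolaakipizoazoud/ → hrolaakipizoazout.

hrolaakipizoazout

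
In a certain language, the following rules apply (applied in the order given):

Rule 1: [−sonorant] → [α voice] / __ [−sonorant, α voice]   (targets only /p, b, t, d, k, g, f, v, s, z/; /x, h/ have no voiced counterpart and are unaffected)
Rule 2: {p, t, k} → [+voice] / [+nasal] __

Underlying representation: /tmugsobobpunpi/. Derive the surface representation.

tmuksoboppunbi

Rule 1 (regressive voicing assimilation): /g/ precedes the voiceless obstruent /s/, so it devoices to [k] by assimilation. /b/ precedes the voiceless obstruent /p/, so it devoices to [p] by assimilation. /tmugsobobpunpi/ → tmuksoboppunpi.
Rule 2 (post-nasal voicing): /p/ is a voiceless stop immediately after the nasal /n/, so it voices to [b]. /tmuksoboppunpi/ → tmuksoboppunbi.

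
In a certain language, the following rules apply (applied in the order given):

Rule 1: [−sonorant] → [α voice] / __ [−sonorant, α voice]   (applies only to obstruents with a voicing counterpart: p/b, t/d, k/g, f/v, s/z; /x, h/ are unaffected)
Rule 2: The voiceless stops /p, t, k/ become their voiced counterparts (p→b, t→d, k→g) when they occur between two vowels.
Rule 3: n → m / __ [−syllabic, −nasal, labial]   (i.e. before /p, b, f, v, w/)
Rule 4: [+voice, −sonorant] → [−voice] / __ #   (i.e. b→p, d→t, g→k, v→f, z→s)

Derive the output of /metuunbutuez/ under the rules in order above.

meduumbudues

Rule 1 (regressive voicing assimilation): no segment meets the environment; /metuunbutuez/ is unchanged.
Rule 2 (intervocalic voicing): /t/ is a voiceless stop between vowels /e/ and /u/, so it voices to [d]. /t/ is a voiceless stop between vowels /u/ and /u/, so it voices to [d]. /metuunbutuez/ → meduunbuduez.
Rule 3 (nasal place assimilation): /n/ precedes the labial consonant /b/, so it assimilates in place to [m]. /meduunbuduez/ → meduumbuduez.
Rule 4 (final devoicing): /z/ is a voiced obstruent in word-final position, so it devoices to [s]. /meduumbuduez/ → meduumbudues.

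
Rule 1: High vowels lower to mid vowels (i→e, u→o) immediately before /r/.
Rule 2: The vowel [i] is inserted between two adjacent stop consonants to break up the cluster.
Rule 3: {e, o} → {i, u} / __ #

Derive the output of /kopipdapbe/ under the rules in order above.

kopipidapibi

Rule 1 (pre-rhotic lowering): no segment meets the environment; /kopipdapbe/ is unchanged.
Rule 2 (stop-cluster i-epenthesis): /p/ and /d/ form a stop–stop cluster, so [i] is inserted between them. /p/ and /b/ form a stop–stop cluster, so [i] is inserted between them. /kopipdapbe/ → kopipidapibe.
Rule 3 (final vowel raising): /e/ is a mid vowel in word-final position, so it raises to [i]. /kopipidapibe/ → kopipidapibi.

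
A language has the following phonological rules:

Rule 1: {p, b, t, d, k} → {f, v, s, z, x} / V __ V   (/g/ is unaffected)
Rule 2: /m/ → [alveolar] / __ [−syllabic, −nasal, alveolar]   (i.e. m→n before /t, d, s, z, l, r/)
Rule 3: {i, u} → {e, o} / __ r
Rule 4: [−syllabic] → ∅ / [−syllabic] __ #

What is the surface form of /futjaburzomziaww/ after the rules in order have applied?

futjavorzonziaw

Rule 1 (intervocalic spirantization): /b/ is a stop between vowels /a/ and /u/, so it spirantizes to the fricative [v]. /futjaburzomziaww/ → futjavurzomziaww.
Rule 2 (nasal place assimilation): /m/ precedes the alveolar consonant /z/, so it assimilates in place to [n]. /futjavurzomziaww/ → futjavurzonziaww.
Rule 3 (pre-rhotic lowering): /u/ is a high vowel immediately before /r/, so it lowers to [o]. /futjavurzonziaww/ → futjavorzonziaww.
Rule 4 (final cluster simplification): /w/ is the second consonant of a word-final cluster /ww/, so it deletes. /futjavorzonziaww/ → futjavorzonziaw.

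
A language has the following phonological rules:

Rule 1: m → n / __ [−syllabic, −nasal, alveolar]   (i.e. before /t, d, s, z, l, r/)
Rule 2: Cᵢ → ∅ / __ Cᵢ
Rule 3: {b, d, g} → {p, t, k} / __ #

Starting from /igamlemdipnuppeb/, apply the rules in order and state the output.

iganlendipnupep

Rule 1 (nasal place assimilation): /m/ precedes the alveolar consonant /l/, so it assimilates in place to [n]. /m/ precedes the alveolar consonant /d/, so it assimilates in place to [n]. /igamlemdipnuppeb/ → iganlendipnuppeb.
Rule 2 (degemination): /pp/ is a geminate; the first /p/ deletes. /iganlendipnuppeb/ → iganlendipnupeb.
Rule 3 (final devoicing): /b/ is a voiced stop in word-final position, so it devoices to [p]. /iganlendipnupeb/ → iganlendipnupep.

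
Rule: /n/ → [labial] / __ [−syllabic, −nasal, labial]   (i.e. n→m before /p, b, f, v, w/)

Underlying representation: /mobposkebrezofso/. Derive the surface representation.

mobposkebrezofso

No segment of /mobposkebrezofso/ meets the structural description of the rule, so the form surfaces unchanged.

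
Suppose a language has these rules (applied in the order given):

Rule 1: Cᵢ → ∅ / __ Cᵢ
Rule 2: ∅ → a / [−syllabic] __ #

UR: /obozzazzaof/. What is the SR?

Rule 1 (degemination): /zz/ is a geminate; the first /z/ deletes. /zz/ is a geminate; the first /z/ deletes. /obozzazzaof/ → obozazaof.
Rule 2 (final a-epenthesis): the form ends in the consonant /f/, so [a] is inserted word-finally. /obozazaof/ → obozazaofa.

obozazaofa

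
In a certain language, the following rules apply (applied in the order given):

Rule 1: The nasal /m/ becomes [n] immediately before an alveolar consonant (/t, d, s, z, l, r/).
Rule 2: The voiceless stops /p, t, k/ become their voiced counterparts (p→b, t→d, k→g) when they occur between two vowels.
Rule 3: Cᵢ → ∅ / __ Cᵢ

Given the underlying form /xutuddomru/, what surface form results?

xududonru

Rule 1 (nasal place assimilation): /m/ precedes the alveolar consonant /r/, so it assimilates in place to [n]. /xutuddomru/ → xutuddonru.
Rule 2 (intervocalic voicing): /t/ is a voiceless stop between vowels /u/ and /u/, so it voices to [d]. /xutuddonru/ → xududdonru.
Rule 3 (degemination): /dd/ is a geminate; the first /d/ deletes. /xududdonru/ → xududonru.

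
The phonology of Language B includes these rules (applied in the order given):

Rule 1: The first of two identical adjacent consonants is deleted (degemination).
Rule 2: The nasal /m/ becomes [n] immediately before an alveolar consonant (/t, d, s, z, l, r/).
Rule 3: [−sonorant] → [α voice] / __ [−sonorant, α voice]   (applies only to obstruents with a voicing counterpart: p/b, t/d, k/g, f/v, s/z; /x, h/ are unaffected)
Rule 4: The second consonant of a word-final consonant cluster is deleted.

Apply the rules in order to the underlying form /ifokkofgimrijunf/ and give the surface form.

Rule 1 (degemination): /kk/ is a geminate; the first /k/ deletes. /ifokkofgimrijunf/ → ifokofgimrijunf.
Rule 2 (nasal place assimilation): /m/ precedes the alveolar consonant /r/, so it assimilates in place to [n]. /ifokofgimrijunf/ → ifokofginrijunf.
Rule 3 (regressive voicing assimilation): /f/ precedes the voiced obstruent /g/, so it voices to [v] by assimilation. /ifokofginrijunf/ → ifokovginrijunf.
Rule 4 (final cluster simplification): /f/ is the second consonant of a word-final cluster /nf/, so it deletes. /ifokovginrijunf/ → ifokovginrijun.

ifokovginrijun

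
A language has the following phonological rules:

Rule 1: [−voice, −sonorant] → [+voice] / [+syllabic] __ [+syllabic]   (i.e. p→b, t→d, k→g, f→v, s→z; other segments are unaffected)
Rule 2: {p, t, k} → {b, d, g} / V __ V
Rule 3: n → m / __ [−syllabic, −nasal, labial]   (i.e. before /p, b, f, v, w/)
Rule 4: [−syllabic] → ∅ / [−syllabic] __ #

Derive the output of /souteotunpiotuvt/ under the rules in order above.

Rule 1 (intervocalic voicing): /t/ is a voiceless obstruent between vowels /u/ and /e/, so it voices to [d]. /t/ is a voiceless obstruent between vowels /o/ and /u/, so it voices to [d]. /t/ is a voiceless obstruent between vowels /o/ and /u/, so it voices to [d]. /souteotunpiotuvt/ → soudeodunpioduvt.
Rule 2 (intervocalic voicing): no segment meets the environment; /soudeodunpioduvt/ is unchanged.
Rule 3 (nasal place assimilation): /n/ precedes the labial consonant /p/, so it assimilates in place to [m]. /soudeodunpioduvt/ → soudeodumpioduvt.
Rule 4 (final cluster simplification): /t/ is the second consonant of a word-final cluster /vt/, so it deletes. /soudeodumpioduvt/ → soudeodumpioduv.

soudeodumpioduv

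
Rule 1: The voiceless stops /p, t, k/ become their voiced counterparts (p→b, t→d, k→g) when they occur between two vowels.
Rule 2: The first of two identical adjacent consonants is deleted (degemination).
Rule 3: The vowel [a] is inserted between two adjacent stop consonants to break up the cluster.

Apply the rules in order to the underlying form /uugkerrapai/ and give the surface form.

Rule 1 (intervocalic voicing): /p/ is a voiceless stop between vowels /a/ and /a/, so it voices to [b]. /uugkerrapai/ → uugkerrabai.
Rule 2 (degemination): /rr/ is a geminate; the first /r/ deletes. /uugkerrabai/ → uugkerabai.
Rule 3 (stop-cluster a-epenthesis): /g/ and /k/ form a stop–stop cluster, so [a] is inserted between them. /uugkerabai/ → uugakerabai.

uugakerabai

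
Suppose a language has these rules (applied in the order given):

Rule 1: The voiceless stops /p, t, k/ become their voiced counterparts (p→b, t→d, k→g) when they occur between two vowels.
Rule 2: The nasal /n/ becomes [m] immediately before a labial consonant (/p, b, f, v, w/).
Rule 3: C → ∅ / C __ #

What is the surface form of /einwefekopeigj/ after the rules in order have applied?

eimwefegobeig

Rule 1 (intervocalic voicing): /k/ is a voiceless stop between vowels /e/ and /o/, so it voices to [g]. /p/ is a voiceless stop between vowels /o/ and /e/, so it voices to [b]. /einwefekopeigj/ → einwefegobeigj.
Rule 2 (nasal place assimilation): /n/ precedes the labial consonant /w/, so it assimilates in place to [m]. /einwefegobeigj/ → eimwefegobeigj.
Rule 3 (final cluster simplification): /j/ is the second consonant of a word-final cluster /gj/, so it deletes. /eimwefegobeigj/ → eimwefegobeig.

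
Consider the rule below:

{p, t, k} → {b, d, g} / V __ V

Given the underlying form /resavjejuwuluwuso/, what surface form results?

No segment of /resavjejuwuluwuso/ meets the structural description of the rule, so the form surfaces unchanged.

resavjejuwuluwuso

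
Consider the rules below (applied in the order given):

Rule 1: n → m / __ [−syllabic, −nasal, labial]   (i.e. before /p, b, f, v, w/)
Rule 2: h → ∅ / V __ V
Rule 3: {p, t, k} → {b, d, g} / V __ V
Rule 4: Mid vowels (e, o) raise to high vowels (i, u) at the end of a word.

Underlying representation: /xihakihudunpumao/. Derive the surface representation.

Rule 1 (nasal place assimilation): /n/ precedes the labial consonant /p/, so it assimilates in place to [m]. /xihakihudunpumao/ → xihakihudumpumao.
Rule 2 (intervocalic h-deletion): /h/ occurs between vowels /i/ and /a/, so it deletes. /h/ occurs between vowels /i/ and /u/, so it deletes. /xihakihudumpumao/ → xiakiudumpumao.
Rule 3 (intervocalic voicing): /k/ is a voiceless stop between vowels /a/ and /i/, so it voices to [g]. /xiakiudumpumao/ → xiagiudumpumao.
Rule 4 (final vowel raising): /o/ is a mid vowel in word-final position, so it raises to [u]. /xiagiudumpumao/ → xiagiudumpumau.

xiagiudumpumau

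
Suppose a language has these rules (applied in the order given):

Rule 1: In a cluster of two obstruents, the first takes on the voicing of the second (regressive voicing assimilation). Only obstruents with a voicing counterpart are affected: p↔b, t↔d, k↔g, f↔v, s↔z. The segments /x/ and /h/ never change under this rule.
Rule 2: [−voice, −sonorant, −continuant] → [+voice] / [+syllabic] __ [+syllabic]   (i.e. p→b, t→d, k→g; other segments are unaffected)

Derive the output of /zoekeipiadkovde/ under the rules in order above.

zoegeibiatkovde

Rule 1 (regressive voicing assimilation): /d/ precedes the voiceless obstruent /k/, so it devoices to [t] by assimilation. /zoekeipiadkovde/ → zoekeipiatkovde.
Rule 2 (intervocalic voicing): /k/ is a voiceless stop between vowels /e/ and /e/, so it voices to [g]. /p/ is a voiceless stop between vowels /i/ and /i/, so it voices to [b]. /zoekeipiatkovde/ → zoegeibiatkovde.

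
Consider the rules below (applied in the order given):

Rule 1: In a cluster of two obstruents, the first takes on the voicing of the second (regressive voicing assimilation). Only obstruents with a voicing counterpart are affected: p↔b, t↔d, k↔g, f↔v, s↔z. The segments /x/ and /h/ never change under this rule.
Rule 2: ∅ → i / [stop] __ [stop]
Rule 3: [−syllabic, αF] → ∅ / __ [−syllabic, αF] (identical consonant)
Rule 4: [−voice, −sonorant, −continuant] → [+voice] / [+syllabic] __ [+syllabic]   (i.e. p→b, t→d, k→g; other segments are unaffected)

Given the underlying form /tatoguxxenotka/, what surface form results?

Rule 1 (regressive voicing assimilation): no segment meets the environment; /tatoguxxenotka/ is unchanged.
Rule 2 (stop-cluster i-epenthesis): /t/ and /k/ form a stop–stop cluster, so [i] is inserted between them. /tatoguxxenotka/ → tatoguxxenotika.
Rule 3 (degemination): /xx/ is a geminate; the first /x/ deletes. /tatoguxxenotika/ → tatoguxenotika.
Rule 4 (intervocalic voicing): /t/ is a voiceless stop between vowels /a/ and /o/, so it voices to [d]. /t/ is a voiceless stop between vowels /o/ and /i/, so it voices to [d]. /k/ is a voiceless stop between vowels /i/ and /a/, so it voices to [g]. /tatoguxenotika/ → tadoguxenodiga.

tadoguxenodiga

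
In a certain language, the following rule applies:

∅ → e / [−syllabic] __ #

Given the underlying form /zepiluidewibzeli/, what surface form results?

No segment of /zepiluidewibzeli/ meets the structural description of the rule, so the form surfaces unchanged.

zepiluidewibzeli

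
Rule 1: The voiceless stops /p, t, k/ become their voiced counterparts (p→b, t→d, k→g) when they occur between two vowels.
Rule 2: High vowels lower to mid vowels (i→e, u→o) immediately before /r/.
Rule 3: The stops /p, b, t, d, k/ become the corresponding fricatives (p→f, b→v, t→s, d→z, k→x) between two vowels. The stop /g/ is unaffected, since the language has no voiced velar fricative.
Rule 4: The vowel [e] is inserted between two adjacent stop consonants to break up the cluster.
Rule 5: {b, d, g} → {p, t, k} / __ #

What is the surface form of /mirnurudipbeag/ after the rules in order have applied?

mernoruzipebeak

Rule 1 (intervocalic voicing): no segment meets the environment; /mirnurudipbeag/ is unchanged.
Rule 2 (pre-rhotic lowering): /i/ is a high vowel immediately before /r/, so it lowers to [e]. /u/ is a high vowel immediately before /r/, so it lowers to [o]. /mirnurudipbeag/ → mernorudipbeag.
Rule 3 (intervocalic spirantization): /d/ is a stop between vowels /u/ and /i/, so it spirantizes to the fricative [z]. /mernorudipbeag/ → mernoruzipbeag.
Rule 4 (stop-cluster e-epenthesis): /p/ and /b/ form a stop–stop cluster, so [e] is inserted between them. /mernoruzipbeag/ → mernoruzipebeag.
Rule 5 (final devoicing): /g/ is a voiced stop in word-final position, so it devoices to [k]. /mernoruzipebeag/ → mernoruzipebeak.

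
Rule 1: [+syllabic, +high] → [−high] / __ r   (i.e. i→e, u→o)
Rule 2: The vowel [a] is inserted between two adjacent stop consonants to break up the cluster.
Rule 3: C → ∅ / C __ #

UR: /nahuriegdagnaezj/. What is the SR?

nahoriegadagnaez

Rule 1 (pre-rhotic lowering): /u/ is a high vowel immediately before /r/, so it lowers to [o]. /nahuriegdagnaezj/ → nahoriegdagnaezj.
Rule 2 (stop-cluster a-epenthesis): /g/ and /d/ form a stop–stop cluster, so [a] is inserted between them. /nahoriegdagnaezj/ → nahoriegadagnaezj.
Rule 3 (final cluster simplification): /j/ is the second consonant of a word-final cluster /zj/, so it deletes. /nahoriegadagnaezj/ → nahoriegadagnaez.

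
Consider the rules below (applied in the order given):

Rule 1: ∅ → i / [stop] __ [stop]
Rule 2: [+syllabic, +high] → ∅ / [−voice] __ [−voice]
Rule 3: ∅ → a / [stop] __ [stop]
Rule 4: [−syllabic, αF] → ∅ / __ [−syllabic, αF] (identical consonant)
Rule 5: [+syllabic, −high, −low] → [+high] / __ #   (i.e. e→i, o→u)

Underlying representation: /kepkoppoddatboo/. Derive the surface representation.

kepakopapodidatibou

Rule 1 (stop-cluster i-epenthesis): /p/ and /k/ form a stop–stop cluster, so [i] is inserted between them. /p/ and /p/ form a stop–stop cluster, so [i] is inserted between them. /d/ and /d/ form a stop–stop cluster, so [i] is inserted between them. /t/ and /b/ form a stop–stop cluster, so [i] is inserted between them. /kepkoppoddatboo/ → kepikopipodidatiboo.
Rule 2 (high vowel syncope): /i/ is a high vowel flanked by voiceless consonants /p/ and /k/, so it deletes. /i/ is a high vowel flanked by voiceless consonants /p/ and /p/, so it deletes. /kepikopipodidatiboo/ → kepkoppodidatiboo.
Rule 3 (stop-cluster a-epenthesis): /p/ and /k/ form a stop–stop cluster, so [a] is inserted between them. /p/ and /p/ form a stop–stop cluster, so [a] is inserted between them. /kepkoppodidatiboo/ → kepakopapodidatiboo.
Rule 4 (degemination): no segment meets the environment; /kepakopapodidatiboo/ is unchanged.
Rule 5 (final vowel raising): /o/ is a mid vowel in word-final position, so it raises to [u]. /kepakopapodidatiboo/ → kepakopapodidatibou.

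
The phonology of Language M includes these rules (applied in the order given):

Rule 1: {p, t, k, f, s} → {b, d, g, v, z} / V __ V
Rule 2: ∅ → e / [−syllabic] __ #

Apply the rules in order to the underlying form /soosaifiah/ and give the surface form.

Rule 1 (intervocalic voicing): /s/ is a voiceless obstruent between vowels /o/ and /a/, so it voices to [z]. /f/ is a voiceless obstruent between vowels /i/ and /i/, so it voices to [v]. /soosaifiah/ → soozaiviah.
Rule 2 (final e-epenthesis): the form ends in the consonant /h/, so [e] is inserted word-finally. /soozaiviah/ → soozaiviahe.

soozaiviahe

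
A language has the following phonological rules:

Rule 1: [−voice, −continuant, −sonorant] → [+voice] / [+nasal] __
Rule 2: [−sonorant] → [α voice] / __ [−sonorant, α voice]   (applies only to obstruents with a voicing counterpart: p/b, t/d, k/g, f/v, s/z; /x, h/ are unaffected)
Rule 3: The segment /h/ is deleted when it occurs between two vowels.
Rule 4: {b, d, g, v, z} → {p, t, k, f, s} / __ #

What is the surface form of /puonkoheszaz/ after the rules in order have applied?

puongoezzas

Rule 1 (post-nasal voicing): /k/ is a voiceless stop immediately after the nasal /n/, so it voices to [g]. /puonkoheszaz/ → puongoheszaz.
Rule 2 (regressive voicing assimilation): /s/ precedes the voiced obstruent /z/, so it voices to [z] by assimilation. /puongoheszaz/ → puongohezzaz.
Rule 3 (intervocalic h-deletion): /h/ occurs between vowels /o/ and /e/, so it deletes. /puongohezzaz/ → puongoezzaz.
Rule 4 (final devoicing): /z/ is a voiced obstruent in word-final position, so it devoices to [s]. /puongoezzaz/ → puongoezzas.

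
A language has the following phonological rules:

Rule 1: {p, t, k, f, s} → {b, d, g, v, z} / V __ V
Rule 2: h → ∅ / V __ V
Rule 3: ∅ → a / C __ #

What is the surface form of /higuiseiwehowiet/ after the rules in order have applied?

higuizeiweowieta

Rule 1 (intervocalic voicing): /s/ is a voiceless obstruent between vowels /i/ and /e/, so it voices to [z]. /higuiseiwehowiet/ → higuizeiwehowiet.
Rule 2 (intervocalic h-deletion): /h/ occurs between vowels /e/ and /o/, so it deletes. /higuizeiwehowiet/ → higuizeiweowiet.
Rule 3 (final a-epenthesis): the form ends in the consonant /t/, so [a] is inserted word-finally. /higuizeiweowiet/ → higuizeiweowieta.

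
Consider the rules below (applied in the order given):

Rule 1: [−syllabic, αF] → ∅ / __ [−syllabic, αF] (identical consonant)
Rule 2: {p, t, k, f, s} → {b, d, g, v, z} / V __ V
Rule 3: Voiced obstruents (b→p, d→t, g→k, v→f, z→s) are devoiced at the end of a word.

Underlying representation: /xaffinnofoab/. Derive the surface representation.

Rule 1 (degemination): /ff/ is a geminate; the first /f/ deletes. /nn/ is a geminate; the first /n/ deletes. /xaffinnofoab/ → xafinofoab.
Rule 2 (intervocalic voicing): /f/ is a voiceless obstruent between vowels /a/ and /i/, so it voices to [v]. /f/ is a voiceless obstruent between vowels /o/ and /o/, so it voices to [v]. /xafinofoab/ → xavinovoab.
Rule 3 (final devoicing): /b/ is a voiced obstruent in word-final position, so it devoices to [p]. /xavinovoab/ → xavinovoap.

xavinovoap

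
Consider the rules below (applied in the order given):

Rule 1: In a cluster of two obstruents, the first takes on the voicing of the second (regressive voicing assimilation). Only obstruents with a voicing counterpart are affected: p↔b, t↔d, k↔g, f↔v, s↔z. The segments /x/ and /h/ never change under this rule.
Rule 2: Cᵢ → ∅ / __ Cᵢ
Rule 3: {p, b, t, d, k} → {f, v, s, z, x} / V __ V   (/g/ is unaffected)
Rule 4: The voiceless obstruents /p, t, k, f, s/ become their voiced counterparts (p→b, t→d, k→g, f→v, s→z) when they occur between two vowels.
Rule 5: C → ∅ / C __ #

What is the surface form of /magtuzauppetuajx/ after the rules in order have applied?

maktuzauvezuaj

Rule 1 (regressive voicing assimilation): /g/ precedes the voiceless obstruent /t/, so it devoices to [k] by assimilation. /magtuzauppetuajx/ → maktuzauppetuajx.
Rule 2 (degemination): /pp/ is a geminate; the first /p/ deletes. /maktuzauppetuajx/ → maktuzaupetuajx.
Rule 3 (intervocalic spirantization): /p/ is a stop between vowels /u/ and /e/, so it spirantizes to the fricative [f]. /t/ is a stop between vowels /e/ and /u/, so it spirantizes to the fricative [s]. /maktuzaupetuajx/ → maktuzaufesuajx.
Rule 4 (intervocalic voicing): /f/ is a voiceless obstruent between vowels /u/ and /e/, so it voices to [v]. /s/ is a voiceless obstruent between vowels /e/ and /u/, so it voices to [z]. /maktuzaufesuajx/ → maktuzauvezuajx.
Rule 5 (final cluster simplification): /x/ is the second consonant of a word-final cluster /jx/, so it deletes. /maktuzauvezuajx/ → maktuzauvezuaj.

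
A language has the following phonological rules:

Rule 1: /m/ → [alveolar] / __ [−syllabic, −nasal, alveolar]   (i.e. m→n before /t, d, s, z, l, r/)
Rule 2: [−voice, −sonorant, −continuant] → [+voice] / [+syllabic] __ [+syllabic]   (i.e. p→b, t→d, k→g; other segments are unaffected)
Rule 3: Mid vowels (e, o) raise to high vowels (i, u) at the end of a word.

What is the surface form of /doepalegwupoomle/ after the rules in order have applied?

doebalegwuboonli

Rule 1 (nasal place assimilation): /m/ precedes the alveolar consonant /l/, so it assimilates in place to [n]. /doepalegwupoomle/ → doepalegwupoonle.
Rule 2 (intervocalic voicing): /p/ is a voiceless stop between vowels /e/ and /a/, so it voices to [b]. /p/ is a voiceless stop between vowels /u/ and /o/, so it voices to [b]. /doepalegwupoonle/ → doebalegwuboonle.
Rule 3 (final vowel raising): /e/ is a mid vowel in word-final position, so it raises to [i]. /doebalegwuboonle/ → doebalegwuboonli.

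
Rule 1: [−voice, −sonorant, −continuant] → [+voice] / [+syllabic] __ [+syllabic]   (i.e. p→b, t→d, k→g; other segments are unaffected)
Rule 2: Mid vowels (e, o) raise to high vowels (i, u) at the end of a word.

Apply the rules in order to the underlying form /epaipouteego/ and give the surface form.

Rule 1 (intervocalic voicing): /p/ is a voiceless stop between vowels /e/ and /a/, so it voices to [b]. /p/ is a voiceless stop between vowels /i/ and /o/, so it voices to [b]. /t/ is a voiceless stop between vowels /u/ and /e/, so it voices to [d]. /epaipouteego/ → ebaiboudeego.
Rule 2 (final vowel raising): /o/ is a mid vowel in word-final position, so it raises to [u]. /ebaiboudeego/ → ebaiboudeegu.

ebaiboudeegu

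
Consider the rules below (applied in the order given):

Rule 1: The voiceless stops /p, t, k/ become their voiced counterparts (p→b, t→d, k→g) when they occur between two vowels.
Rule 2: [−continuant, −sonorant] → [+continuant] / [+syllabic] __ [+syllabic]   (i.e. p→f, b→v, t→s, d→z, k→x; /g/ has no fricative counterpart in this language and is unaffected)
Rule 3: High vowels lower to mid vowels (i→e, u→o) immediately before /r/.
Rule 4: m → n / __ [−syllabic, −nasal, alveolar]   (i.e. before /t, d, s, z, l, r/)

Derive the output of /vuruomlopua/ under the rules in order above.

voruonlovua

Rule 1 (intervocalic voicing): /p/ is a voiceless stop between vowels /o/ and /u/, so it voices to [b]. /vuruomlopua/ → vuruomlobua.
Rule 2 (intervocalic spirantization): /b/ is a stop between vowels /o/ and /u/, so it spirantizes to the fricative [v]. /vuruomlobua/ → vuruomlovua.
Rule 3 (pre-rhotic lowering): /u/ is a high vowel immediately before /r/, so it lowers to [o]. /vuruomlovua/ → voruomlovua.
Rule 4 (nasal place assimilation): /m/ precedes the alveolar consonant /l/, so it assimilates in place to [n]. /voruomlovua/ → voruonlovua.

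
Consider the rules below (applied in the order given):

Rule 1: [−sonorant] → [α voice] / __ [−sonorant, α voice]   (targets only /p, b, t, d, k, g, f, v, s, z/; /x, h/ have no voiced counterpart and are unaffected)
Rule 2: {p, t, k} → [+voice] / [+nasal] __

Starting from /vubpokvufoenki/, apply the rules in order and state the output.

vuppogvufoengi

Rule 1 (regressive voicing assimilation): /b/ precedes the voiceless obstruent /p/, so it devoices to [p] by assimilation. /k/ precedes the voiced obstruent /v/, so it voices to [g] by assimilation. /vubpokvufoenki/ → vuppogvufoenki.
Rule 2 (post-nasal voicing): /k/ is a voiceless stop immediately after the nasal /n/, so it voices to [g]. /vuppogvufoenki/ → vuppogvufoengi.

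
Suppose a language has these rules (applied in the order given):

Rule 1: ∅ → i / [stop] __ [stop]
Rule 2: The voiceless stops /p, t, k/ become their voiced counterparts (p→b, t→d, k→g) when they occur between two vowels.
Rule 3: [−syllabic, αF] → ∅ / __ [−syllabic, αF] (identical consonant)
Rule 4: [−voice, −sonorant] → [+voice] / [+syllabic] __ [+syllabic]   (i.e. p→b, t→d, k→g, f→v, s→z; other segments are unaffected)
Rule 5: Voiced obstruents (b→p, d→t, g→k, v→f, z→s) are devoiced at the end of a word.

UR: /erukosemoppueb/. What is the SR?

erugozemobibuep

Rule 1 (stop-cluster i-epenthesis): /p/ and /p/ form a stop–stop cluster, so [i] is inserted between them. /erukosemoppueb/ → erukosemopipueb.
Rule 2 (intervocalic voicing): /k/ is a voiceless stop between vowels /u/ and /o/, so it voices to [g]. /p/ is a voiceless stop between vowels /o/ and /i/, so it voices to [b]. /p/ is a voiceless stop between vowels /i/ and /u/, so it voices to [b]. /erukosemopipueb/ → erugosemobibueb.
Rule 3 (degemination): no segment meets the environment; /erugosemobibueb/ is unchanged.
Rule 4 (intervocalic voicing): /s/ is a voiceless obstruent between vowels /o/ and /e/, so it voices to [z]. /erugosemobibueb/ → erugozemobibueb.
Rule 5 (final devoicing): /b/ is a voiced obstruent in word-final position, so it devoices to [p]. /erugozemobibueb/ → erugozemobibuep.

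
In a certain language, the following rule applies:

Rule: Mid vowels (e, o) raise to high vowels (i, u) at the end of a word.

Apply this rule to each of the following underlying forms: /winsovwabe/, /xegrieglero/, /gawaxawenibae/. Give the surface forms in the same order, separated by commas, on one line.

/winsovwabe/: /e/ is a mid vowel in word-final position, so it raises to [i]. → [winsovwabi].
/xegrieglero/: /o/ is a mid vowel in word-final position, so it raises to [u]. → [xegriegleru].
/gawaxawenibae/: /e/ is a mid vowel in word-final position, so it raises to [i]. → [gawaxawenibai].

winsovwabi, xegriegleru, gawaxawenibai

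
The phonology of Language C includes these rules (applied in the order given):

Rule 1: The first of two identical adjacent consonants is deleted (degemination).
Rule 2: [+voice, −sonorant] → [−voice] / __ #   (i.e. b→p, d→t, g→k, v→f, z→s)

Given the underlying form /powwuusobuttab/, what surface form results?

powuusobutap

Rule 1 (degemination): /ww/ is a geminate; the first /w/ deletes. /tt/ is a geminate; the first /t/ deletes. /powwuusobuttab/ → powuusobutab.
Rule 2 (final devoicing): /b/ is a voiced obstruent in word-final position, so it devoices to [p]. /powuusobutab/ → powuusobutap.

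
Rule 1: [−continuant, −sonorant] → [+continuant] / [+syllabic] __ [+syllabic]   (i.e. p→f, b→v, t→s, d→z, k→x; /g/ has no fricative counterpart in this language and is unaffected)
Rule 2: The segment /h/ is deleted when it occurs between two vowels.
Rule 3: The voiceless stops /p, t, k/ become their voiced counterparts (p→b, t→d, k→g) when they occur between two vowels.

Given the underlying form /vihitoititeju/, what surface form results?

Rule 1 (intervocalic spirantization): /t/ is a stop between vowels /i/ and /o/, so it spirantizes to the fricative [s]. /t/ is a stop between vowels /i/ and /i/, so it spirantizes to the fricative [s]. /t/ is a stop between vowels /i/ and /e/, so it spirantizes to the fricative [s]. /vihitoititeju/ → vihisoisiseju.
Rule 2 (intervocalic h-deletion): /h/ occurs between vowels /i/ and /i/, so it deletes. /vihisoisiseju/ → viisoisiseju.
Rule 3 (intervocalic voicing): no segment meets the environment; /viisoisiseju/ is unchanged.

viisoisiseju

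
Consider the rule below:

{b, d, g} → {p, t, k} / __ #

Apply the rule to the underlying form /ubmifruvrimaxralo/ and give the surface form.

ubmifruvrimaxralo

No segment of /ubmifruvrimaxralo/ meets the structural description of the rule, so the form surfaces unchanged.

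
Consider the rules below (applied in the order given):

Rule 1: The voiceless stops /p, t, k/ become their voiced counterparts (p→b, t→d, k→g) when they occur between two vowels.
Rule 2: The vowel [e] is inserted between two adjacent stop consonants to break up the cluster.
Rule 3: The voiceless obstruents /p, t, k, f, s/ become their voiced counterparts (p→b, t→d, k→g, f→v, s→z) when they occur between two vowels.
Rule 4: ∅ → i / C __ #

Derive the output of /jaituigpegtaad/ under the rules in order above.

jaiduigebegedaadi

Rule 1 (intervocalic voicing): /t/ is a voiceless stop between vowels /i/ and /u/, so it voices to [d]. /jaituigpegtaad/ → jaiduigpegtaad.
Rule 2 (stop-cluster e-epenthesis): /g/ and /p/ form a stop–stop cluster, so [e] is inserted between them. /g/ and /t/ form a stop–stop cluster, so [e] is inserted between them. /jaiduigpegtaad/ → jaiduigepegetaad.
Rule 3 (intervocalic voicing): /p/ is a voiceless obstruent between vowels /e/ and /e/, so it voices to [b]. /t/ is a voiceless obstruent between vowels /e/ and /a/, so it voices to [d]. /jaiduigepegetaad/ → jaiduigebegedaad.
Rule 4 (final i-epenthesis): the form ends in the consonant /d/, so [i] is inserted word-finally. /jaiduigebegedaad/ → jaiduigebegedaadi.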